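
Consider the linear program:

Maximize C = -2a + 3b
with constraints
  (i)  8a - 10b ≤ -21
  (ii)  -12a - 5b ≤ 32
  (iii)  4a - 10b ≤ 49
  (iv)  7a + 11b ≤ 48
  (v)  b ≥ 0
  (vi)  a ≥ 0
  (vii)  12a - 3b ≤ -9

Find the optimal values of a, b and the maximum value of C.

Corner points and C = -2a + 3b:
  (0, 48/11) → C = 144/11
  (5/17, 71/17) → C = 203/17
  (0, 3) → C = 9

The optimum lies where 7a + 11b = 48 and a = 0.
Solving simultaneously gives a = 0, b = 48/11.

a = 0, b = 48/11, maximum C = 144/11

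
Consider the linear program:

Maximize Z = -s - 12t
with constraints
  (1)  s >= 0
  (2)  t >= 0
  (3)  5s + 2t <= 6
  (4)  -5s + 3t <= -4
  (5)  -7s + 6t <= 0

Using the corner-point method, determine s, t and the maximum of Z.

Feasible corners and Z = -s - 12t:
  (6/5, 0) → Z = -6/5
  (4/5, 0) → Z = -4/5
  (26/25, 2/5) → Z = -146/25

The optimum lies where t = 0 and -5s + 3t = -4.
Solving simultaneously gives s = 4/5, t = 0.

s = 4/5, t = 0, maximum Z = -4/5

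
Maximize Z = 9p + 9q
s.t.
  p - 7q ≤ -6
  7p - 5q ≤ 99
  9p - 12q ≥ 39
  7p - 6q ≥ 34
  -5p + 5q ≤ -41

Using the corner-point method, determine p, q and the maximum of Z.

p = 331/13, q = 206/13, maximum Z = 4833/13

Vertices and Z = 9p + 9q:
  (723/44, 141/44) → Z = 1944/11
  (317/30, 71/30) → Z = 582/5
  (331/13, 206/13) → Z = 4833/13
  (99/5, 58/5) → Z = 1413/5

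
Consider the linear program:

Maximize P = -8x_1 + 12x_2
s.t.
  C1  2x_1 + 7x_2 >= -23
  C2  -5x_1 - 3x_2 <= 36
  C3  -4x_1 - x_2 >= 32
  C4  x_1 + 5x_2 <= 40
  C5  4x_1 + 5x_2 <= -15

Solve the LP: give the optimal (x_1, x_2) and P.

x_1 = -135/13, x_2 = 69/13, maximum P = 1908/13

Extreme points and P = -8x_1 + 12x_2:
  (-60/7, 16/7) → P = 96
  (-135/13, 69/13) → P = 1908/13
  (-145/16, 17/4) → P = 247/2

The binding constraints are -5x_1 - 3x_2 = 36 and 4x_1 + 5x_2 = -15.
Solving simultaneously gives x_1 = -135/13, x_2 = 69/13.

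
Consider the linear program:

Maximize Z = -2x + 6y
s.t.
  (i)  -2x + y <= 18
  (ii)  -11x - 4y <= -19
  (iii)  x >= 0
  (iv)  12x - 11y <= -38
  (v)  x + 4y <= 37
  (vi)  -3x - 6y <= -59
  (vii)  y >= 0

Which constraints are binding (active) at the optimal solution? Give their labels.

(v) and (vi)

Feasible corners and Z = -2x + 6y:
  (255/59, 482/59) → Z = 2382/59
  (421/105, 274/35) → Z = 818/21
  (7/3, 26/3) → Z = 142/3

The maximum is at (7/3, 26/3). Substituting into each constraint, equality holds for (v) and (vi); the remaining constraints have slack.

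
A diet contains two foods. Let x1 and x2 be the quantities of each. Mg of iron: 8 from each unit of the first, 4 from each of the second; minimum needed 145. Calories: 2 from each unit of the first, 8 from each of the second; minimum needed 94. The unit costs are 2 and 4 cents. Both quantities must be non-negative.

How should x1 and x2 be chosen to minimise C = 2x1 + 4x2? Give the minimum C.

x1 = 14, x2 = 33/4, minimum C = 61

Extreme points and C = 2x1 + 4x2:
  (0, 145/4) → C = 145
  (47, 0) → C = 94
  (14, 33/4) → C = 61
The feasible region is unbounded (it extends along (0, 1), (1, 0)), but C strictly increases along every unbounded feasible direction, so there is no improving ray and the minimum is attained at a vertex.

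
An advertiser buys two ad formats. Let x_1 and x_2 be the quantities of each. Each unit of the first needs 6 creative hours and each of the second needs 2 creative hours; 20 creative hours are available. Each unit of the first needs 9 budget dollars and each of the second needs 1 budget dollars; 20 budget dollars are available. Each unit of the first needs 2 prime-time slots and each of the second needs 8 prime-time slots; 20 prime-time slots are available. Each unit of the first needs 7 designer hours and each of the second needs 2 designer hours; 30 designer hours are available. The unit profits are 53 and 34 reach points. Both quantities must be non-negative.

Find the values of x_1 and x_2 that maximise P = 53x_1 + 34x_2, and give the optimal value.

x_1 = 2, x_2 = 2, maximum P = 174

Extreme points and P = 53x_1 + 34x_2:
  (0, 0) → P = 0
  (0, 5/2) → P = 85
  (20/9, 0) → P = 1060/9
  (2, 2) → P = 174

The binding constraints are 9x_1 + x_2 = 20 and 2x_1 + 8x_2 = 20.
Solving simultaneously gives x_1 = 2, x_2 = 2.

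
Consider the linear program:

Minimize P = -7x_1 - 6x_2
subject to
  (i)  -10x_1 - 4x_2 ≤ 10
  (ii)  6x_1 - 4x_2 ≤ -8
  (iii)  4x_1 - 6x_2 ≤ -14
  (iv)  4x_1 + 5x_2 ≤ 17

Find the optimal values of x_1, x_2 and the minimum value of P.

Extreme points and P = -7x_1 - 6x_2:
  (-29/19, 25/19) → P = 53/19
  (-59/17, 105/17) → P = -217/17
  (2/5, 13/5) → P = -92/5
  (14/23, 67/23) → P = -500/23

The optimum lies where 6x_1 - 4x_2 = -8 and 4x_1 + 5x_2 = 17.
Solving simultaneously gives x_1 = 14/23, x_2 = 67/23.

x_1 = 14/23, x_2 = 67/23, minimum P = -500/23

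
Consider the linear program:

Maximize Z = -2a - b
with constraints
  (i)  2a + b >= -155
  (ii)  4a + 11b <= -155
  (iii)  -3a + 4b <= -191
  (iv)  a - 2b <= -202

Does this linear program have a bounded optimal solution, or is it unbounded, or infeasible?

infeasible

The boundaries 2a + b = -155 and -3a + 4b = -191 meet at (-39, -77), but that point violates a - 2b ≤ -202. Every candidate vertex is excluded by some other constraint, so the feasible region is empty.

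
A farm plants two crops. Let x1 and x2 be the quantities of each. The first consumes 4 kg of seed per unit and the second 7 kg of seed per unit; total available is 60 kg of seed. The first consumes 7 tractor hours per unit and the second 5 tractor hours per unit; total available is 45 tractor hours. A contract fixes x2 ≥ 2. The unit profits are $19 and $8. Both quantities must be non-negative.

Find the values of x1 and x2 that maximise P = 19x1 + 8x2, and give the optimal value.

Feasible corners and P = 19x1 + 8x2:
  (0, 60/7) → P = 480/7
  (0, 2) → P = 16
  (15/29, 240/29) → P = 2205/29
  (5, 2) → P = 111

The binding constraints are 7x1 + 5x2 = 45 and x2 = 2.
Solving simultaneously gives x1 = 5, x2 = 2.

x1 = 5, x2 = 2, maximum P = 111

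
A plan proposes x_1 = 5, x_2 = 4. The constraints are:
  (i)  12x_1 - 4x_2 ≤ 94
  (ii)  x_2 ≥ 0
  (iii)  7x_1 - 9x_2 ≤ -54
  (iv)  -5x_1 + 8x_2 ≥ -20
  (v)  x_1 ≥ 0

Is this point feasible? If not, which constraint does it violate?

Constraint (iii): 7x_1 - 9x_2 = -1, which is not ≤ -54. All other constraints are satisfied.

not feasible — violates (iii)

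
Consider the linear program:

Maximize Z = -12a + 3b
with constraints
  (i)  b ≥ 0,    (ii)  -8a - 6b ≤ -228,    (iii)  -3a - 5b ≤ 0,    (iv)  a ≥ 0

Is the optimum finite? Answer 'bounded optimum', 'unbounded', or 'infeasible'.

unbounded

From the feasible point (57/2, 0), moving in the direction (0, 1) keeps every constraint satisfied while Z increases without bound.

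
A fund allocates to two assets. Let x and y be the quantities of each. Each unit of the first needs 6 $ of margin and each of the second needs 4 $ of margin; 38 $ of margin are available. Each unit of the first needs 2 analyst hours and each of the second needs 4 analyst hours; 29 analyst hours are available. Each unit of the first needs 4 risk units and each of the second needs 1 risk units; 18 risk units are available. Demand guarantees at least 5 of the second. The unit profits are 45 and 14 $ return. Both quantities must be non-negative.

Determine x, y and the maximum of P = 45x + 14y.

x = 3, y = 5, maximum P = 205

Corner points and P = 45x + 14y:
  (0, 29/4) → P = 203/2
  (0, 5) → P = 70
  (9/4, 49/8) → P = 187
  (3, 5) → P = 205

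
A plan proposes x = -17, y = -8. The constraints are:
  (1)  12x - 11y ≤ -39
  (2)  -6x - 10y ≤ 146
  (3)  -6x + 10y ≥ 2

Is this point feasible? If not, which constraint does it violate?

not feasible — violates (2)

Constraint (2): -6x - 10y = 182, which is not ≤ 146. All other constraints are satisfied.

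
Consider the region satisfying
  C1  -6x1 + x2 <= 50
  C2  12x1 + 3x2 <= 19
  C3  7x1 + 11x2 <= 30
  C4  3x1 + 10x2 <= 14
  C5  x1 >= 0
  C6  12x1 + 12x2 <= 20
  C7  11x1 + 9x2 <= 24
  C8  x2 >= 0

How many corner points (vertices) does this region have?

5

The feasible vertices (each the meet of two boundaries and inside every other half-plane) are:
  (14/9, 1/9)
  (19/12, 0)
  (0, 7/5)
  (8/21, 9/7)
  (0, 0)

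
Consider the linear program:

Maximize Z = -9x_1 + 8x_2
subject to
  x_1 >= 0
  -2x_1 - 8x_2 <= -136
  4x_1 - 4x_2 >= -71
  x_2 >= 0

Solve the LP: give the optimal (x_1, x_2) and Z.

Vertices and Z = -9x_1 + 8x_2:
  (0, 17) → Z = 136
  (0, 71/4) → Z = 142
  (68, 0) → Z = -612
The feasible region is unbounded (it extends along (1, 1), (1, 0)), but Z strictly decreases along every unbounded feasible direction, so there is no improving ray and the maximum is attained at a vertex.

At the optimal vertex, x_1 = 0 and 4x_1 - 4x_2 = -71.
Solving simultaneously gives x_1 = 0, x_2 = 71/4.

x_1 = 0, x_2 = 71/4, maximum Z = 142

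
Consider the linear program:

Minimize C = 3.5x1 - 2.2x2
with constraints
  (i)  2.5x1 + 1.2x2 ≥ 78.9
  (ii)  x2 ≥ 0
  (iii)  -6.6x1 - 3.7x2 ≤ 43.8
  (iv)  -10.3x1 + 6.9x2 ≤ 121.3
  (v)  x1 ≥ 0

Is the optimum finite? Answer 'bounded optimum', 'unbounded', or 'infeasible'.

Feasible corners and C = 3.5x1 - 2.2x2:
  (31.56, 0) → C = 110.46
  (13295/987, 111592/2961) → C = -1059049/29610
The feasible region has finitely many vertices and no improving ray; the minimum is -1059049/29610 at (13295/987, 111592/2961).

bounded optimum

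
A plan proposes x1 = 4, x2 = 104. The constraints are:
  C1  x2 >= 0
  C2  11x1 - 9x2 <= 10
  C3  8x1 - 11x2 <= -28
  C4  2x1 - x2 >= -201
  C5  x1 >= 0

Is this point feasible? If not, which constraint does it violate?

feasible

C1: 104 ≥ 0 ✓
C2: -892 ≤ 10 ✓
C3: -1112 ≤ -28 ✓
C4: -96 ≥ -201 ✓
C5: 4 ≥ 0 ✓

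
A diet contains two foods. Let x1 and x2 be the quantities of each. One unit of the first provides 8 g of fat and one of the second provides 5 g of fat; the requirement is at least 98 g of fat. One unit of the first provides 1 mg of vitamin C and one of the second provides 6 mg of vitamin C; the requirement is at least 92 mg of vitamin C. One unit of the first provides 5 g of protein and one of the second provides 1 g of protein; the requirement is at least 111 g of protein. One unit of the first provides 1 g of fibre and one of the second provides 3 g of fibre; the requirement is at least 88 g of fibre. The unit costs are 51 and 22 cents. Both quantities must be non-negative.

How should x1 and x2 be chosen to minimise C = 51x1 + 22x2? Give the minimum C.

The feasible region is unbounded (it extends along (0, 1), (1, 0)), but C strictly increases along every unbounded feasible direction, so there is no improving ray and the minimum is attained at a vertex.

x1 = 35/2, x2 = 47/2, minimum C = 2819/2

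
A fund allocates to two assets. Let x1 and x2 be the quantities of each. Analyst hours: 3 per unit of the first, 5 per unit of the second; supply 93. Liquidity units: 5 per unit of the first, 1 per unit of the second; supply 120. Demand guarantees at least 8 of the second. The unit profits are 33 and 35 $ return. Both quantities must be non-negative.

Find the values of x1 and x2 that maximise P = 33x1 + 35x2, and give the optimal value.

Feasible corners and P = 33x1 + 35x2:
  (0, 93/5) → P = 651
  (0, 8) → P = 280
  (53/3, 8) → P = 863

x1 = 53/3, x2 = 8, maximum P = 863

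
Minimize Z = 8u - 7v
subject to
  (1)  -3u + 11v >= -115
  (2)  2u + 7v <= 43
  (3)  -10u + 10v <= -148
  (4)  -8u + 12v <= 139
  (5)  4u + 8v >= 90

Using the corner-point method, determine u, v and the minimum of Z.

u = 143/6, v = -2/3, minimum Z = 586/3

Feasible corners and Z = 8u - 7v:
  (1278/43, -101/43) → Z = 10931/43
  (955/34, -95/34) → Z = 8305/34
  (143/6, -2/3) → Z = 586/3

The optimum lies where 2u + 7v = 43 and 4u + 8v = 90.
Solving simultaneously gives u = 143/6, v = -2/3.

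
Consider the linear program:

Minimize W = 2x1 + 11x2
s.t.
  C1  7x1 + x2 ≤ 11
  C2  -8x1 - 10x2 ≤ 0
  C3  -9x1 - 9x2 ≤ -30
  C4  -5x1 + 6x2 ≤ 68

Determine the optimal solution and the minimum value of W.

Extreme points and W = 2x1 + 11x2:
  (23/18, 37/18) → W = 151/6
  (-2/47, 531/47) → W = 5837/47
  (-48/11, 254/33) → W = 2506/33

The optimum lies where 7x1 + x2 = 11 and -9x1 - 9x2 = -30.
Solving simultaneously gives x1 = 23/18, x2 = 37/18.

x1 = 23/18, x2 = 37/18, minimum W = 151/6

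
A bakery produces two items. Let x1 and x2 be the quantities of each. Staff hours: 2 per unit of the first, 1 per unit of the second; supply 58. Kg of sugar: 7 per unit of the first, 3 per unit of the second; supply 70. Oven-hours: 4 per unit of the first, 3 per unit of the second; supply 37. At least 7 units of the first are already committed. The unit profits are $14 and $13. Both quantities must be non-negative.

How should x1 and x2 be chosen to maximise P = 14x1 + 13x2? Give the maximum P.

Corner points and P = 14x1 + 13x2:
  (37/4, 0) → P = 259/2
  (7, 0) → P = 98
  (7, 3) → P = 137

x1 = 7, x2 = 3, maximum P = 137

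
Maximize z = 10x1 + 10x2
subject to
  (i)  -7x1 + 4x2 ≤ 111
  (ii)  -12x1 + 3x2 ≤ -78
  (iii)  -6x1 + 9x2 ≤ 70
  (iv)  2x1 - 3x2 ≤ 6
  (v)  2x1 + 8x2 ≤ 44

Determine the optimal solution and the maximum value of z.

x1 = 90/11, x2 = 38/11, maximum z = 1280/11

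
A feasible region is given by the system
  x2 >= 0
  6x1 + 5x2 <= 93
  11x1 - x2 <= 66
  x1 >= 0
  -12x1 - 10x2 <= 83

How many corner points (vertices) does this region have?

The feasible vertices (each the meet of two boundaries and inside every other half-plane) are:
  (6, 0)
  (0, 0)
  (423/61, 627/61)
  (0, 93/5)

4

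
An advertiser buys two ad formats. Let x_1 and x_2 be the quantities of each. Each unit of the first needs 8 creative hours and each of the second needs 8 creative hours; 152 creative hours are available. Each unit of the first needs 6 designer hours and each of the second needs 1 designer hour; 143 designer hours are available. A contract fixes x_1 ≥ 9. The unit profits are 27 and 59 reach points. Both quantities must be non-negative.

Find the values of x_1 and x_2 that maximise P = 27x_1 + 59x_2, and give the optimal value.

x_1 = 9, x_2 = 10, maximum P = 833

Feasible corners and P = 27x_1 + 59x_2:
  (19, 0) → P = 513
  (9, 0) → P = 243
  (9, 10) → P = 833

At the optimal vertex, 8x_1 + 8x_2 = 152 and x_1 = 9.
Solving simultaneously gives x_1 = 9, x_2 = 10.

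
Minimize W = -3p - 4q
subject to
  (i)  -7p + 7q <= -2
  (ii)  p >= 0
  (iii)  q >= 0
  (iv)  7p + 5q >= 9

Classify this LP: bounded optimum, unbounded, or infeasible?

From the feasible point (73/84, 7/12), moving in the direction (7, 7) keeps every constraint satisfied while W decreases without bound.

unbounded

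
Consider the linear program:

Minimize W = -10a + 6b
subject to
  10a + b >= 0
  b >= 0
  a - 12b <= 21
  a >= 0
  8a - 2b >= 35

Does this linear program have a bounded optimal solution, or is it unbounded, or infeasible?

From the feasible point (21, 0), moving in the direction (12, 1) keeps every constraint satisfied while W decreases without bound.

unbounded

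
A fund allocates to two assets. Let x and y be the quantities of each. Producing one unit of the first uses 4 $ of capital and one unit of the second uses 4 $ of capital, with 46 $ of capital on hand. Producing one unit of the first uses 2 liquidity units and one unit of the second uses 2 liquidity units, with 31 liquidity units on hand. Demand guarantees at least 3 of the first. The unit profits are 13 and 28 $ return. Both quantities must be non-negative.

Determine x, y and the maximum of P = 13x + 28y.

x = 3, y = 17/2, maximum P = 277

Vertices and P = 13x + 28y:
  (23/2, 0) → P = 299/2
  (3, 0) → P = 39
  (3, 17/2) → P = 277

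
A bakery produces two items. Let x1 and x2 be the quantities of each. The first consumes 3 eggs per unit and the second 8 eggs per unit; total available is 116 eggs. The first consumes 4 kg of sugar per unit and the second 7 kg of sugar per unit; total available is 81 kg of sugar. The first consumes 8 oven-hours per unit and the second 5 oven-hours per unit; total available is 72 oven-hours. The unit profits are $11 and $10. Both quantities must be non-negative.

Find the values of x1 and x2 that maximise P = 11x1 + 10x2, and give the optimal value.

x1 = 11/4, x2 = 10, maximum P = 521/4

At the optimal vertex, 4x1 + 7x2 = 81 and 8x1 + 5x2 = 72.
Solving simultaneously gives x1 = 11/4, x2 = 10.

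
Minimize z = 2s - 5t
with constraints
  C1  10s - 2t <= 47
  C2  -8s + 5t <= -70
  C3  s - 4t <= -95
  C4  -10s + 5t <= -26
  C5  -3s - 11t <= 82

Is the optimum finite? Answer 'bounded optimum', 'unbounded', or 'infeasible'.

infeasible

The boundaries -8s + 5t = -70 and s - 4t = -95 meet at (755/27, 830/27), but that point violates 10s - 2t ≤ 47. Every candidate vertex is excluded by some other constraint, so the feasible region is empty.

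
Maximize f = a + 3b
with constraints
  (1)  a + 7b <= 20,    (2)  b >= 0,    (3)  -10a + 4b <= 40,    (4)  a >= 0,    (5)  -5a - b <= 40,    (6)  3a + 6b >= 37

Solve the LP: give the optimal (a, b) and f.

a = 20, b = 0, maximum f = 20

Extreme points and f = a + 3b:
  (20, 0) → f = 20
  (139/15, 23/15) → f = 208/15
  (37/3, 0) → f = 37/3

The optimum lies where a + 7b = 20 and b = 0.
Solving simultaneously gives a = 20, b = 0.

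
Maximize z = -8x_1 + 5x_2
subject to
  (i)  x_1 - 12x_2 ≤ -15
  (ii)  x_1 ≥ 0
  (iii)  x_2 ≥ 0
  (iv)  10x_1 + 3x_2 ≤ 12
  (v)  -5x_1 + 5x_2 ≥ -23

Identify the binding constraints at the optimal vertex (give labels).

(ii) and (iv)

Corner points and z = -8x_1 + 5x_2:
  (0, 5/4) → z = 25/4
  (33/41, 54/41) → z = 6/41
  (0, 4) → z = 20

The maximum is at (0, 4). Substituting into each constraint, equality holds for (ii) and (iv); the remaining constraints have slack.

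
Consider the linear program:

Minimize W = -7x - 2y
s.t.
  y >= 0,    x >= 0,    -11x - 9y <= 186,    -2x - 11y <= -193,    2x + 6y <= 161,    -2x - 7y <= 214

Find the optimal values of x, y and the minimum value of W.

Corner points and W = -7x - 2y:
  (0, 193/11) → W = -386/11
  (0, 161/6) → W = -161/3
  (613/10, 32/5) → W = -4419/10

At the optimal vertex, -2x - 11y = -193 and 2x + 6y = 161.
Solving simultaneously gives x = 613/10, y = 32/5.

x = 613/10, y = 32/5, minimum W = -4419/10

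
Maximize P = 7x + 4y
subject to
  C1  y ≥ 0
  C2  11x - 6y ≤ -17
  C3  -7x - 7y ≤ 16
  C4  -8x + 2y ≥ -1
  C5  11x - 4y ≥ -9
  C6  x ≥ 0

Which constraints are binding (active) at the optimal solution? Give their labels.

Corner points and P = 7x + 4y:
  (20/13, 147/26) → P = 434/13
  (7/11, 4) → P = 225/11
  (11/5, 83/10) → P = 243/5

The maximum is at (11/5, 83/10). Substituting into each constraint, equality holds for C4 and C5; the remaining constraints have slack.

C4 and C5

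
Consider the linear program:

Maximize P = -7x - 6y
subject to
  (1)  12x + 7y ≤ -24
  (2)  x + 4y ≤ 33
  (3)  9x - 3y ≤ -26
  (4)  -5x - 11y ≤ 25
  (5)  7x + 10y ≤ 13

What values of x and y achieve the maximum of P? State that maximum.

x = -463/9, y = 190/9, maximum P = 2101/9

Corner points and P = -7x - 6y:
  (-254/99, 32/33) → P = 1202/99
  (-331/71, 324/71) → P = 373/71
  (-463/9, 190/9) → P = 2101/9
  (-139/9, 109/9) → P = 319/9
  (-19/6, -5/6) → P = 163/6

The optimum lies where x + 4y = 33 and -5x - 11y = 25.
Solving simultaneously gives x = -463/9, y = 190/9.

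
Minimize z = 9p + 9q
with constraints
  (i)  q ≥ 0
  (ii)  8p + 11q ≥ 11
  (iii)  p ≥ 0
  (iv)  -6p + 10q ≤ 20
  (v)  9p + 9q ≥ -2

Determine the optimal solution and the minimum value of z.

p = 0, q = 1, minimum z = 9

Vertices and z = 9p + 9q:
  (11/8, 0) → z = 99/8
  (0, 1) → z = 9
  (0, 2) → z = 18
The feasible region is unbounded (it extends along (5, 3), (1, 0)), but z strictly increases along every unbounded feasible direction, so there is no improving ray and the minimum is attained at a vertex.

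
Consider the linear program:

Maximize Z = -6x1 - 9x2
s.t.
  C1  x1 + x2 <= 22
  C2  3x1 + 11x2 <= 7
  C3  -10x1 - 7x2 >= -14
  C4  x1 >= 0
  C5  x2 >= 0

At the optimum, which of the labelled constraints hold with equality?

C4 and C5

Feasible corners and Z = -6x1 - 9x2:
  (105/89, 28/89) → Z = -882/89
  (0, 7/11) → Z = -63/11
  (7/5, 0) → Z = -42/5
  (0, 0) → Z = 0

The maximum is at (0, 0). Substituting into each constraint, equality holds for C4 and C5; the remaining constraints have slack.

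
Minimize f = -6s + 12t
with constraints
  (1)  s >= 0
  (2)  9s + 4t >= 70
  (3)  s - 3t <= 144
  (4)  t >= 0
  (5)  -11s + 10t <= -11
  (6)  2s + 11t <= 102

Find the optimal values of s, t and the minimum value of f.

The optimum lies where t = 0 and 2s + 11t = 102.
Solving simultaneously gives s = 51, t = 0.

s = 51, t = 0, minimum f = -306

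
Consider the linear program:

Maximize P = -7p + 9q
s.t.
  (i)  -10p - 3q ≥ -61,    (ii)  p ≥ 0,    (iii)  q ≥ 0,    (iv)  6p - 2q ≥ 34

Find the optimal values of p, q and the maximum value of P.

p = 112/19, q = 13/19, maximum P = -667/19

Corner points and P = -7p + 9q:
  (61/10, 0) → P = -427/10
  (112/19, 13/19) → P = -667/19
  (17/3, 0) → P = -119/3

At the optimal vertex, -10p - 3q = -61 and 6p - 2q = 34.
Solving simultaneously gives p = 112/19, q = 13/19.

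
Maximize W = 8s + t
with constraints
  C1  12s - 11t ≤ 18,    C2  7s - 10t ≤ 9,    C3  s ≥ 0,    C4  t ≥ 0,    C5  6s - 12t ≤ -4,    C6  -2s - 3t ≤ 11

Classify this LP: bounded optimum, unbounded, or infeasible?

From the feasible point (10/3, 2), moving in the direction (0, 1) keeps every constraint satisfied while W increases without bound.

unbounded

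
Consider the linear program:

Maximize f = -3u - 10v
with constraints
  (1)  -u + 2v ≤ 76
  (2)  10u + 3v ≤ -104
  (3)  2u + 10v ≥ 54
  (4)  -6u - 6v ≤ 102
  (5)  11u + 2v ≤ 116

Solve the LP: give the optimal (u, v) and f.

Vertices and f = -3u - 10v:
  (-436/23, 656/23) → f = -5252/23
  (-110/3, 59/3) → f = -260/3
  (-601/47, 374/47) → f = -1937/47
  (-28, 11) → f = -26

The optimum lies where 2u + 10v = 54 and -6u - 6v = 102.
Solving simultaneously gives u = -28, v = 11.

u = -28, v = 11, maximum f = -26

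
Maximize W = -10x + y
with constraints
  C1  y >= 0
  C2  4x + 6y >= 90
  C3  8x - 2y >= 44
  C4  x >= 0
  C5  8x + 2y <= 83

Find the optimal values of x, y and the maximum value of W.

Corner points and W = -10x + y:
  (111/14, 68/7) → W = -487/7
  (159/20, 97/10) → W = -349/5
  (127/16, 39/4) → W = -557/8

x = 111/14, y = 68/7, maximum W = -487/7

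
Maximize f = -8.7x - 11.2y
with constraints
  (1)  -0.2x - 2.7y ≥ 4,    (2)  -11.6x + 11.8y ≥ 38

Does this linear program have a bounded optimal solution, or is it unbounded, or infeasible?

From the feasible point (-3745/842, -485/421), moving in the direction (-2.7, 0.2) keeps every constraint satisfied while f increases without bound.

unbounded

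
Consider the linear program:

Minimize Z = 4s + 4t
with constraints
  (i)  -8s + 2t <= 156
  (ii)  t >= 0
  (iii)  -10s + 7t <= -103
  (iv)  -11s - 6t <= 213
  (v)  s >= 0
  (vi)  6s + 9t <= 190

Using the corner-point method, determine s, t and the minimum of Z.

Vertices and Z = 4s + 4t:
  (103/10, 0) → Z = 206/5
  (95/3, 0) → Z = 380/3
  (2257/132, 641/66) → Z = 3539/33

The binding constraints are t = 0 and -10s + 7t = -103.
Solving simultaneously gives s = 103/10, t = 0.

s = 103/10, t = 0, minimum Z = 206/5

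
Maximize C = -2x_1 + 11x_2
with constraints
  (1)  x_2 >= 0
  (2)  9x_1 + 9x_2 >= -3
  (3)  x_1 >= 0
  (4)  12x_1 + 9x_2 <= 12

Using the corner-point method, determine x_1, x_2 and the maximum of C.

Feasible corners and C = -2x_1 + 11x_2:
  (0, 0) → C = 0
  (1, 0) → C = -2
  (0, 4/3) → C = 44/3

x_1 = 0, x_2 = 4/3, maximum C = 44/3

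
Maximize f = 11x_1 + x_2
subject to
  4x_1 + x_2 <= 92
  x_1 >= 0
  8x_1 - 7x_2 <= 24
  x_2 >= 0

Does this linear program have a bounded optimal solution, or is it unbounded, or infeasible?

Corner points and f = 11x_1 + x_2:
  (0, 92) → f = 92
  (167/9, 160/9) → f = 1997/9
  (0, 0) → f = 0
  (3, 0) → f = 33
The feasible region has finitely many vertices and no improving ray; the maximum is 1997/9 at (167/9, 160/9).

bounded optimum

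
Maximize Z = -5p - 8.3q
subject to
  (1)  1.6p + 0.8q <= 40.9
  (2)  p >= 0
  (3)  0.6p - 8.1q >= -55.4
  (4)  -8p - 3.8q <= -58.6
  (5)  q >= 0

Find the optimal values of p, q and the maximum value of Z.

Corner points and Z = -5p - 8.3q:
  (28697/1344, 5659/672) → Z = -593561/3360
  (409/16, 0) → Z = -2045/16
  (13207/3354, 11959/1677) → Z = -220462/2795
  (293/40, 0) → Z = -293/8

At the optimal vertex, -8p - 3.8q = -58.6 and q = 0.
Solving simultaneously gives p = 293/40, q = 0.

p = 7.325, q = 0, maximum Z = -36.625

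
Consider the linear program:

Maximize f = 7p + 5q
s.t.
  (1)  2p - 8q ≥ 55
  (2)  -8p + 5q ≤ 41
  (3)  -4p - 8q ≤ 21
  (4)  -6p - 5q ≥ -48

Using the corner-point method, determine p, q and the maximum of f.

p = 489/28, q = -159/14, maximum f = 1833/28

Corner points and f = 7p + 5q:
  (17/3, -131/24) → f = 99/8
  (659/58, -117/29) → f = 3443/58
  (489/28, -159/14) → f = 1833/28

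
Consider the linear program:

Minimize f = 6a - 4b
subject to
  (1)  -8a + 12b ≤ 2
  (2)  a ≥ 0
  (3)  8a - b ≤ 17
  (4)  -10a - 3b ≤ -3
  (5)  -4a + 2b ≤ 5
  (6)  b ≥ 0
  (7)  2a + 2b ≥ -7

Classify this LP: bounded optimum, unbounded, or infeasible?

Feasible corners and f = 6a - 4b:
  (103/44, 19/11) → f = 157/22
  (5/24, 11/36) → f = 1/36
  (17/8, 0) → f = 51/4
  (3/10, 0) → f = 9/5
The feasible region has finitely many vertices and no improving ray; the minimum is 1/36 at (5/24, 11/36).

bounded optimum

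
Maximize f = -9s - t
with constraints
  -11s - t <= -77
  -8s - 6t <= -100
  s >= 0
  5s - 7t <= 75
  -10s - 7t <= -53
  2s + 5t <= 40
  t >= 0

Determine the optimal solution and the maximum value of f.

s = 65/7, t = 30/7, maximum f = -615/7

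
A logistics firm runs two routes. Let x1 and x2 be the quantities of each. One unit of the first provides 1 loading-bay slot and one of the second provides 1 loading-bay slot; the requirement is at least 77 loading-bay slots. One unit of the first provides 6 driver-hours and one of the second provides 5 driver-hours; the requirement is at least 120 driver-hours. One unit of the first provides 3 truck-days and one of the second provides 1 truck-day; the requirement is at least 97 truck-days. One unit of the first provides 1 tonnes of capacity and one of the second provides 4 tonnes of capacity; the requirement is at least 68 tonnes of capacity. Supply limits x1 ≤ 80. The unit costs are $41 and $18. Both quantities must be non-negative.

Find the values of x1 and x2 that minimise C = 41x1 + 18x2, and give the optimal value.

x1 = 10, x2 = 67, minimum C = 1616

Feasible corners and C = 41x1 + 18x2:
  (0, 97) → C = 1746
  (77, 0) → C = 3157
  (80, 0) → C = 3280
  (10, 67) → C = 1616
The feasible region is unbounded (it extends along (0, 1)), but C strictly increases along every unbounded feasible direction, so there is no improving ray and the minimum is attained at a vertex.

The optimum lies where x1 + x2 = 77 and 3x1 + x2 = 97.
Solving simultaneously gives x1 = 10, x2 = 67.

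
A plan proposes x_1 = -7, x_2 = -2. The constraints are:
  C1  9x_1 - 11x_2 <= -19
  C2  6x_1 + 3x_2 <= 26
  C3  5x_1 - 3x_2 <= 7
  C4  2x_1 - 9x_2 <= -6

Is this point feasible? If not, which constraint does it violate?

not feasible — violates C4

Constraint C4: 2x_1 - 9x_2 = 4, which is not ≤ -6. All other constraints are satisfied.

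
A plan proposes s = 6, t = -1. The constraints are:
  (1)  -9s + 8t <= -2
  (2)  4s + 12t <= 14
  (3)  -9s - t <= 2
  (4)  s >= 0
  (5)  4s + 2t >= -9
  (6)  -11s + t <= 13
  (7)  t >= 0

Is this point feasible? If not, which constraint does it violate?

Constraint (7): t = -1, which is not ≥ 0. All other constraints are satisfied.

not feasible — violates (7)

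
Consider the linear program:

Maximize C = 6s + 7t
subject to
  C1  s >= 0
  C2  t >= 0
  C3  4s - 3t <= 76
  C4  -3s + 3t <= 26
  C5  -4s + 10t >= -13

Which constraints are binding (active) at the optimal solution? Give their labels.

C3 and C4

Vertices and C = 6s + 7t:
  (0, 0) → C = 0
  (0, 26/3) → C = 182/3
  (13/4, 0) → C = 39/2
  (102, 332/3) → C = 4160/3
  (103/4, 9) → C = 435/2

The maximum is at (102, 332/3). Substituting into each constraint, equality holds for C3 and C4; the remaining constraints have slack.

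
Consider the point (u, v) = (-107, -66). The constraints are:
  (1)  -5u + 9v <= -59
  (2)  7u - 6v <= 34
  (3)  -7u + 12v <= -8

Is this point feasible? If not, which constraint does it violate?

feasible

(1): -59 ≤ -59 ✓
(2): -353 ≤ 34 ✓
(3): -43 ≤ -8 ✓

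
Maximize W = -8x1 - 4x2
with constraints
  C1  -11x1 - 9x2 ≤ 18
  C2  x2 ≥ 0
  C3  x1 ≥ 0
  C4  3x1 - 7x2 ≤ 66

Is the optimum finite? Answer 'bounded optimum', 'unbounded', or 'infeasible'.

bounded optimum

Vertices and W = -8x1 - 4x2:
  (0, 0) → W = 0
  (22, 0) → W = -176
The feasible region has finitely many vertices and no improving ray; the maximum is 0 at (0, 0).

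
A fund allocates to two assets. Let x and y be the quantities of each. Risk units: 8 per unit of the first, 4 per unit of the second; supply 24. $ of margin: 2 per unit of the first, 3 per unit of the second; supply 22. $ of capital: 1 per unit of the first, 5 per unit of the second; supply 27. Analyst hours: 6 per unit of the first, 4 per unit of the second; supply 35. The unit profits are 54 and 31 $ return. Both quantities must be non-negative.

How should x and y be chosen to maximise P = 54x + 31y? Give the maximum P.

Corner points and P = 54x + 31y:
  (0, 0) → P = 0
  (0, 27/5) → P = 837/5
  (3, 0) → P = 162
  (1/3, 16/3) → P = 550/3

The binding constraints are 8x + 4y = 24 and x + 5y = 27.
Solving simultaneously gives x = 1/3, y = 16/3.

x = 1/3, y = 16/3, maximum P = 550/3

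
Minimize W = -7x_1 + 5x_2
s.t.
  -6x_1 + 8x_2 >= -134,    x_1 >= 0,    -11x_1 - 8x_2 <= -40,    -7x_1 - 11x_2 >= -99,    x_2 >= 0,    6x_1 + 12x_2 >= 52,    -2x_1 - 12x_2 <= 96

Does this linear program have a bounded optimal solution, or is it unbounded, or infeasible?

bounded optimum

Corner points and W = -7x_1 + 5x_2:
  (0, 5) → W = 25
  (0, 9) → W = 45
  (16/21, 83/21) → W = 101/7
  (99/7, 0) → W = -99
  (26/3, 0) → W = -182/3
The feasible region has finitely many vertices and no improving ray; the minimum is -99 at (99/7, 0).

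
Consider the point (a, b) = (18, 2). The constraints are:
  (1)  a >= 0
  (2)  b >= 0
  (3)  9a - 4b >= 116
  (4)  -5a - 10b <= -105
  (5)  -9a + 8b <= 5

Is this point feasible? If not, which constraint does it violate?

feasible

(1): 18 ≥ 0 ✓
(2): 2 ≥ 0 ✓
(3): 154 ≥ 116 ✓
(4): -110 ≤ -105 ✓
(5): -146 ≤ 5 ✓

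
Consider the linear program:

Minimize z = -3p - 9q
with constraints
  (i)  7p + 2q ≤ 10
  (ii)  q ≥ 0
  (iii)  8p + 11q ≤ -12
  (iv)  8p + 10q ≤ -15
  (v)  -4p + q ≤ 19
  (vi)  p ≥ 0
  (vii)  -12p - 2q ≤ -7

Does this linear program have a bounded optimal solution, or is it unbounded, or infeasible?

infeasible

The boundaries 7p + 2q = 10 and 8p + 10q = -15 meet at (65/27, -185/54), but that point violates q ≥ 0. Every candidate vertex is excluded by some other constraint, so the feasible region is empty.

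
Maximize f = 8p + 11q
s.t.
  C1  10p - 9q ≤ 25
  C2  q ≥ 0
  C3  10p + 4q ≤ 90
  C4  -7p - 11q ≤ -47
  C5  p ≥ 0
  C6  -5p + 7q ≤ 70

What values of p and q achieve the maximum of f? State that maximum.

p = 35/9, q = 115/9, maximum f = 515/3

Vertices and f = 8p + 11q:
  (7, 5) → f = 111
  (698/173, 295/173) → f = 8829/173
  (35/9, 115/9) → f = 515/3
  (0, 47/11) → f = 47
  (0, 10) → f = 110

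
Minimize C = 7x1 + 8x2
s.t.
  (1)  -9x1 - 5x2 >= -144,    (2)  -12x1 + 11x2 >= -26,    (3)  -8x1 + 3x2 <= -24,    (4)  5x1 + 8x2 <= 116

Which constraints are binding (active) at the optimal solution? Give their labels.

(2) and (3)

Vertices and C = 7x1 + 8x2:
  (93/26, 20/13) → C = 971/26
  (1484/151, 1262/151) → C = 20484/151
  (540/79, 808/79) → C = 10244/79

The minimum is at (93/26, 20/13). Substituting into each constraint, equality holds for (2) and (3); the remaining constraints have slack.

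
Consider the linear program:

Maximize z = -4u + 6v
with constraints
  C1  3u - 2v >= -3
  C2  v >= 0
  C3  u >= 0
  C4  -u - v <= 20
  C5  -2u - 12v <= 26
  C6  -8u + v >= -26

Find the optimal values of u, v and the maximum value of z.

u = 55/13, v = 102/13, maximum z = 392/13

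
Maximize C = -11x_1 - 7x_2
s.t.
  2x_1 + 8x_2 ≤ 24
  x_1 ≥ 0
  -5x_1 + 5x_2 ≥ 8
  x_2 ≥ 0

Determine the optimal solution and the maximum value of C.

Extreme points and C = -11x_1 - 7x_2:
  (0, 3) → C = -21
  (28/25, 68/25) → C = -784/25
  (0, 8/5) → C = -56/5

x_1 = 0, x_2 = 8/5, maximum C = -56/5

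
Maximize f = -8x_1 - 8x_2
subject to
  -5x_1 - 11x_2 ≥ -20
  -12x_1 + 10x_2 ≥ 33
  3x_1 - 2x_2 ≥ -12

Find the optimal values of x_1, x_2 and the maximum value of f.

x_1 = -9, x_2 = -15/2, maximum f = 132

Corner points and f = -8x_1 - 8x_2:
  (-163/182, 405/182) → f = -968/91
  (-92/43, 120/43) → f = -224/43
  (-9, -15/2) → f = 132

The binding constraints are -12x_1 + 10x_2 = 33 and 3x_1 - 2x_2 = -12.
Solving simultaneously gives x_1 = -9, x_2 = -15/2.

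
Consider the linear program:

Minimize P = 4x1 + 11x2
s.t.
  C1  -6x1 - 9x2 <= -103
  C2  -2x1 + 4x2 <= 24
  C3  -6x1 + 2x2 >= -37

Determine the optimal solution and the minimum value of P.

x1 = 49/6, x2 = 6, minimum P = 296/3

Corner points and P = 4x1 + 11x2:
  (14/3, 25/3) → P = 331/3
  (49/6, 6) → P = 296/3
  (49/5, 109/10) → P = 1591/10

The optimum lies where -6x1 - 9x2 = -103 and -6x1 + 2x2 = -37.
Solving simultaneously gives x1 = 49/6, x2 = 6.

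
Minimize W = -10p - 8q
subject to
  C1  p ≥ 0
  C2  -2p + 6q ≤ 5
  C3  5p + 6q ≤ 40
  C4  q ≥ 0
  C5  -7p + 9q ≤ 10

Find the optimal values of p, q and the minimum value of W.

p = 8, q = 0, minimum W = -80

Feasible corners and W = -10p - 8q:
  (0, 5/6) → W = -20/3
  (0, 0) → W = 0
  (5, 5/2) → W = -70
  (8, 0) → W = -80

At the optimal vertex, 5p + 6q = 40 and q = 0.
Solving simultaneously gives p = 8, q = 0.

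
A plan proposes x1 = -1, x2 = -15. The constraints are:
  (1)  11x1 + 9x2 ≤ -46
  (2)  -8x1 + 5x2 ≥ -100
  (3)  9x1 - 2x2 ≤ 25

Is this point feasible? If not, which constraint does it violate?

(1): -146 ≤ -46 ✓
(2): -67 ≥ -100 ✓
(3): 21 ≤ 25 ✓

feasible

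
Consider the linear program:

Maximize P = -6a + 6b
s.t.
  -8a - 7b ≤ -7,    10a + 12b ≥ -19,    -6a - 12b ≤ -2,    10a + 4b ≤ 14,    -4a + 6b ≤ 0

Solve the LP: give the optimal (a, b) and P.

Extreme points and P = -6a + 6b:
  (35/27, -13/27) → P = -32/3
  (21/38, 7/19) → P = -21/19
  (5/3, -2/3) → P = -14
  (21/19, 14/19) → P = -42/19

At the optimal vertex, -8a - 7b = -7 and -4a + 6b = 0.
Solving simultaneously gives a = 21/38, b = 7/19.

a = 21/38, b = 7/19, maximum P = -21/19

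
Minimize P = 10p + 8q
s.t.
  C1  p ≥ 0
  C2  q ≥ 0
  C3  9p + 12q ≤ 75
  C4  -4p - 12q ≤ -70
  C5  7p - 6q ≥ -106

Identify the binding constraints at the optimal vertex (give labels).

C1 and C4

Vertices and P = 10p + 8q:
  (0, 25/4) → P = 50
  (0, 35/6) → P = 140/3
  (1, 11/2) → P = 54

The minimum is at (0, 35/6). Substituting into each constraint, equality holds for C1 and C4; the remaining constraints have slack.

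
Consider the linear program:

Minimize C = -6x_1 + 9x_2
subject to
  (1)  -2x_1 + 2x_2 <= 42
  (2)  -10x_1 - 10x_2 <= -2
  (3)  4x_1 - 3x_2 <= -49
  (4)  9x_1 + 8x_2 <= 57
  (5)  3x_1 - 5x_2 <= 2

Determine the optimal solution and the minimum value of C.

x_1 = -242/35, x_2 = 249/35, minimum C = 3693/35

Vertices and C = -6x_1 + 9x_2:
  (-52/5, 53/5) → C = 789/5
  (-111/17, 246/17) → C = 2880/17
  (-242/35, 249/35) → C = 3693/35
  (-221/59, 669/59) → C = 7347/59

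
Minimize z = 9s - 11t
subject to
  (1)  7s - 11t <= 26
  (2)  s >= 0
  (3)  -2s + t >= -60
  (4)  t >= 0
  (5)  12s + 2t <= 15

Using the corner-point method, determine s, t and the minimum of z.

s = 0, t = 15/2, minimum z = -165/2

Feasible corners and z = 9s - 11t:
  (0, 0) → z = 0
  (0, 15/2) → z = -165/2
  (5/4, 0) → z = 45/4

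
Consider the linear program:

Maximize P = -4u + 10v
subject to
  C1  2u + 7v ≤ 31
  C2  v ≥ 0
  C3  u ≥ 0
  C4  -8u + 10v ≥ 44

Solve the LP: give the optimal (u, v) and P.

u = 0, v = 31/7, maximum P = 310/7

Feasible corners and P = -4u + 10v:
  (0, 31/7) → P = 310/7
  (1/38, 84/19) → P = 838/19
  (0, 22/5) → P = 44

The optimum lies where 2u + 7v = 31 and u = 0.
Solving simultaneously gives u = 0, v = 31/7.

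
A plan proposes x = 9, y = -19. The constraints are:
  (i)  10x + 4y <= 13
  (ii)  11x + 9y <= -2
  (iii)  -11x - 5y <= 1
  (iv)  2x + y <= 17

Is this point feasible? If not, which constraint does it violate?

not feasible — violates (i)

Constraint (i): 10x + 4y = 14, which is not ≤ 13. All other constraints are satisfied.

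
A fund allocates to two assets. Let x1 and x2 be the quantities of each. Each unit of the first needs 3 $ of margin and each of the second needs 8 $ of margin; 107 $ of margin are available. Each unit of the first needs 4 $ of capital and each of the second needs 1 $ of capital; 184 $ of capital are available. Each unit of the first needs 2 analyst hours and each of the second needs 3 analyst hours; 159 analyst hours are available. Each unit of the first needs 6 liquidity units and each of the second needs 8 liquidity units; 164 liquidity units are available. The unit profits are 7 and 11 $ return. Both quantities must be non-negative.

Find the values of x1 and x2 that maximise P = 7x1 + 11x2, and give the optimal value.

Extreme points and P = 7x1 + 11x2:
  (0, 0) → P = 0
  (0, 107/8) → P = 1177/8
  (82/3, 0) → P = 574/3
  (19, 25/4) → P = 807/4

The binding constraints are 3x1 + 8x2 = 107 and 6x1 + 8x2 = 164.
Solving simultaneously gives x1 = 19, x2 = 25/4.

x1 = 19, x2 = 25/4, maximum P = 807/4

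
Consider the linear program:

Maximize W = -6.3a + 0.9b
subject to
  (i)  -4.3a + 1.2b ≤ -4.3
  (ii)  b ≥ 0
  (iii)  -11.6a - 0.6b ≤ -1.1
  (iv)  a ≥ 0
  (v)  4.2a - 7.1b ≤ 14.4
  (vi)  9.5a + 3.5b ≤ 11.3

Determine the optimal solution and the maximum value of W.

Extreme points and W = -6.3a + 0.9b:
  (1, 0) → W = -63/10
  (2861/2645, 774/2645) → W = -173277/26450
  (113/95, 0) → W = -7119/950

The binding constraints are -4.3a + 1.2b = -4.3 and b = 0.
Solving simultaneously gives a = 1, b = 0.

a = 1, b = 0, maximum W = -6.3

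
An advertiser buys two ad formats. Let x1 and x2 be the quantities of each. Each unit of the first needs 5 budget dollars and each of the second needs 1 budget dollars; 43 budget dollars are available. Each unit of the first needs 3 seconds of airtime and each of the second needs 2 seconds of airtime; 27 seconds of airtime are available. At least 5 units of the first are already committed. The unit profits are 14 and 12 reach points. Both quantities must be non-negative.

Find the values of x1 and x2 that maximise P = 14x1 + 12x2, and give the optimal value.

Extreme points and P = 14x1 + 12x2:
  (43/5, 0) → P = 602/5
  (5, 0) → P = 70
  (59/7, 6/7) → P = 898/7
  (5, 6) → P = 142

The optimum lies where 3x1 + 2x2 = 27 and x1 = 5.
Solving simultaneously gives x1 = 5, x2 = 6.

x1 = 5, x2 = 6, maximum P = 142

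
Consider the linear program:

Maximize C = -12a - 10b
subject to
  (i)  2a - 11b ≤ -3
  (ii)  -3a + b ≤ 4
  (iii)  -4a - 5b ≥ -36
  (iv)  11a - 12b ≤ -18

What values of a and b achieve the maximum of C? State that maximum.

Feasible corners and C = -12a - 10b:
  (16/19, 124/19) → C = -1432/19
  (-6/5, 2/5) → C = 52/5
  (342/103, 468/103) → C = -8784/103

At the optimal vertex, -3a + b = 4 and 11a - 12b = -18.
Solving simultaneously gives a = -6/5, b = 2/5.

a = -6/5, b = 2/5, maximum C = 52/5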